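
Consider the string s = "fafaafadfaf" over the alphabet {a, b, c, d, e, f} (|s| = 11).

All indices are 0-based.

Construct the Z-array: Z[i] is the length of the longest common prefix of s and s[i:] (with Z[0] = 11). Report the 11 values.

Z[0]=11
i=1: outside box; Z[1]=0
i=2: outside box; Z[2]=2 scan→box=[2,4)
i=3: min(r-i=1, Z[1]=0)=0; Z[3]=0
i=4: outside box; Z[4]=0
i=5: outside box; Z[5]=2 scan→box=[5,7)
i=6: min(r-i=1, Z[1]=0)=0; Z[6]=0
i=7: outside box; Z[7]=0
i=8: outside box; Z[8]=3 scan→box=[8,11)
i=9: min(r-i=2, Z[1]=0)=0; Z[9]=0
i=10: min(r-i=1, Z[2]=2)=1; Z[10]=1

[11, 0, 2, 0, 0, 2, 0, 0, 3, 0, 1]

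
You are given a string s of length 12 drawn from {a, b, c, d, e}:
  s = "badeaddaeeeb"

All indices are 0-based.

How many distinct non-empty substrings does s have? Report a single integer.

68

sorted suffixes:
  #0 SA[0]=4  'addaeeeb'
  #1 SA[1]=1  'adeaddaeeeb'
  #2 SA[2]=7  'aeeeb'
  #3 SA[3]=11  'b'
  #4 SA[4]=0  'badeaddaeeeb'
  #5 SA[5]=6  'daeeeb'
  #6 SA[6]=5  'ddaeeeb'
  #7 SA[7]=2  'deaddaeeeb'
  #8 SA[8]=3  'eaddaeeeb'
  #9 SA[9]=10  'eb'
  #10 SA[10]=9  'eeb'
  #11 SA[11]=8  'eeeb'

SA = [4, 1, 7, 11, 0, 6, 5, 2, 3, 10, 9, 8]
[i] adj suffixes → lcp
  [1] 4/1 → 2 ('ad')
  [2] 1/7 → 1 ('a')
  [3] 7/11 → 0 ('')
  [4] 11/0 → 1 ('b')
  [5] 0/6 → 0 ('')
  [6] 6/5 → 1 ('d')
  [7] 5/2 → 1 ('d')
  [8] 2/3 → 0 ('')
  [9] 3/10 → 1 ('e')
  [10] 10/9 → 1 ('e')
  [11] 9/8 → 2 ('ee')

n(n+1)/2 = 12·13/2 = 78
Σ LCP = 0 + 2 + 1 + 0 + 1 + 0 + 1 + 1 + 0 + 1 + 1 + 2 = 10
distinct = 78 − 10 = 68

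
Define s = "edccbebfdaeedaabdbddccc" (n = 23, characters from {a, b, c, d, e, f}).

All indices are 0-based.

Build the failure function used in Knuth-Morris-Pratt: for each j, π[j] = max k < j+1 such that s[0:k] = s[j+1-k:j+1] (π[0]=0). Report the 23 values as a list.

π[0] = 0
j=1 s[j]='d': π[1]=0 (border '')
j=2 s[j]='c': π[2]=0 (border '')
j=3 s[j]='c': π[3]=0 (border '')
j=4 s[j]='b': π[4]=0 (border '')
j=5 s[j]='e': π[5]=1 (border 'e')
j=6 s[j]='b': k: 1→0; π[6]=0 (border '')
j=7 s[j]='f': π[7]=0 (border '')
j=8 s[j]='d': π[8]=0 (border '')
j=9 s[j]='a': π[9]=0 (border '')
j=10 s[j]='e': π[10]=1 (border 'e')
j=11 s[j]='e': k: 1→0; π[11]=1 (border 'e')
j=12 s[j]='d': π[12]=2 (border 'ed')
j=13 s[j]='a': k: 2→0; π[13]=0 (border '')
j=14 s[j]='a': π[14]=0 (border '')
j=15 s[j]='b': π[15]=0 (border '')
j=16 s[j]='d': π[16]=0 (border '')
j=17 s[j]='b': π[17]=0 (border '')
j=18 s[j]='d': π[18]=0 (border '')
j=19 s[j]='d': π[19]=0 (border '')
j=20 s[j]='c': π[20]=0 (border '')
j=21 s[j]='c': π[21]=0 (border '')
j=22 s[j]='c': π[22]=0 (border '')

[0, 0, 0, 0, 0, 1, 0, 0, 0, 0, 1, 1, 2, 0, 0, 0, 0, 0, 0, 0, 0, 0, 0]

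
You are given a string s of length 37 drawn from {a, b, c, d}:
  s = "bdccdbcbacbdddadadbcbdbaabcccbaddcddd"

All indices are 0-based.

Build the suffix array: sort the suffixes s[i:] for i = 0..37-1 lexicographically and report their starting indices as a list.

sorted suffixes:
  #0 SA[0]=23  'aabcccbaddcddd'
  #1 SA[1]=24  'abcccbaddcddd'
  #2 SA[2]=8  'acbdddadadbcbdbaabcccbaddcddd'
  #3 SA[3]=14  'adadbcbdbaabcccbaddcddd'
  #4 SA[4]=16  'adbcbdbaabcccbaddcddd'
  #5 SA[5]=30  'addcddd'
  #6 SA[6]=22  'baabcccbaddcddd'
  #7 SA[7]=7  'bacbdddadadbcbdbaabcccbaddcddd'
  #8 SA[8]=29  'baddcddd'
  #9 SA[9]=5  'bcbacbdddadadbcbdbaabcccbaddcddd'
  #10 SA[10]=18  'bcbdbaabcccbaddcddd'
  #11 SA[11]=25  'bcccbaddcddd'
  #12 SA[12]=20  'bdbaabcccbaddcddd'
  #13 SA[13]=0  'bdccdbcbacbdddadadbcbdbaabcccbaddcddd'
  #14 SA[14]=10  'bdddadadbcbdbaabcccbaddcddd'
  #15 SA[15]=6  'cbacbdddadadbcbdbaabcccbaddcddd'
  #16 SA[16]=28  'cbaddcddd'
  #17 SA[17]=19  'cbdbaabcccbaddcddd'
  #18 SA[18]=9  'cbdddadadbcbdbaabcccbaddcddd'
  #19 SA[19]=27  'ccbaddcddd'
  #20 SA[20]=26  'cccbaddcddd'
  #21 SA[21]=2  'ccdbcbacbdddadadbcbdbaabcccbaddcddd'
  #22 SA[22]=3  'cdbcbacbdddadadbcbdbaabcccbaddcddd'
  #23 SA[23]=33  'cddd'
  #24 SA[24]=36  'd'
  #25 SA[25]=13  'dadadbcbdbaabcccbaddcddd'
  #26 SA[26]=15  'dadbcbdbaabcccbaddcddd'
  #27 SA[27]=21  'dbaabcccbaddcddd'
  #28 SA[28]=4  'dbcbacbdddadadbcbdbaabcccbaddcddd'
  #29 SA[29]=17  'dbcbdbaabcccbaddcddd'
  #30 SA[30]=1  'dccdbcbacbdddadadbcbdbaabcccbaddcddd'
  #31 SA[31]=32  'dcddd'
  #32 SA[32]=35  'dd'
  #33 SA[33]=12  'ddadadbcbdbaabcccbaddcddd'
  #34 SA[34]=31  'ddcddd'
  #35 SA[35]=34  'ddd'
  #36 SA[36]=11  'dddadadbcbdbaabcccbaddcddd'

[23, 24, 8, 14, 16, 30, 22, 7, 29, 5, 18, 25, 20, 0, 10, 6, 28, 19, 9, 27, 26, 2, 3, 33, 36, 13, 15, 21, 4, 17, 1, 32, 35, 12, 31, 34, 11]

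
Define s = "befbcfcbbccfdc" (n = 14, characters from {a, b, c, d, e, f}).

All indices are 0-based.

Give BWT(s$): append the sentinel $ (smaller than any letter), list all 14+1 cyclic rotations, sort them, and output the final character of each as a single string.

rank  rotation         last
    0  $befbcfcbbccfdc  c
    1  bbccfdc$befbcfc  c
    2  bccfdc$befbcfcb  b
    3  bcfcbbccfdc$bef  f
    4  befbcfcbbccfdc$  $
    5  c$befbcfcbbccfd  d
    6  cbbccfdc$befbcf  f
    7  ccfdc$befbcfcbb  b
    8  cfcbbccfdc$befb  b
    9  cfdc$befbcfcbbc  c
   10  dc$befbcfcbbccf  f
   11  efbcfcbbccfdc$b  b
   12  fbcfcbbccfdc$be  e
   13  fcbbccfdc$befbc  c
   14  fdc$befbcfcbbcc  c

ccbf$dfbbcfbecc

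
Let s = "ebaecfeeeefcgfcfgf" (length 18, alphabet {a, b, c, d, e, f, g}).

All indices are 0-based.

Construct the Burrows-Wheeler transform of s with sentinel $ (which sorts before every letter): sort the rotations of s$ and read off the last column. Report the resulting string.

rank  rotation             last
    0  $ebaecfeeeefcgfcfgf  f
    1  aecfeeeefcgfcfgf$eb  b
    2  baecfeeeefcgfcfgf$e  e
    3  cfeeeefcgfcfgf$ebae  e
    4  cfgf$ebaecfeeeefcgf  f
    5  cgfcfgf$ebaecfeeeef  f
    6  ebaecfeeeefcgfcfgf$  $
    7  ecfeeeefcgfcfgf$eba  a
    8  eeeefcgfcfgf$ebaecf  f
    9  eeefcgfcfgf$ebaecfe  e
   10  eefcgfcfgf$ebaecfee  e
   11  efcgfcfgf$ebaecfeee  e
   12  f$ebaecfeeeefcgfcfg  g
   13  fcfgf$ebaecfeeeefcg  g
   14  fcgfcfgf$ebaecfeeee  e
   15  feeeefcgfcfgf$ebaec  c
   16  fgf$ebaecfeeeefcgfc  c
   17  gf$ebaecfeeeefcgfcf  f
   18  gfcfgf$ebaecfeeeefc  c

fbeeff$afeeeggeccfc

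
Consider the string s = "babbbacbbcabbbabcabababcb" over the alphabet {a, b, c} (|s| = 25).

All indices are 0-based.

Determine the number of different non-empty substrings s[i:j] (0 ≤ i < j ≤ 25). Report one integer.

270

rank | idx | suffix
   0 |  17 | abababcb
   1 |  19 | ababcb
   2 |  10 | abbbabcabababcb
   3 |   1 | abbbacbbcabbbabcabababcb
   4 |  14 | abcabababcb
   5 |  21 | abcb
   6 |   5 | acbbcabbbabcabababcb
   7 |  24 | b
   8 |  18 | bababcb
   9 |   0 | babbbacbbcabbbabcabababcb
  10 |  13 | babcabababcb
  11 |  20 | babcb
  12 |   4 | bacbbcabbbabcabababcb
  13 |  12 | bbabcabababcb
  14 |   3 | bbacbbcabbbabcabababcb
  15 |  11 | bbbabcabababcb
  16 |   2 | bbbacbbcabbbabcabababcb
  17 |   7 | bbcabbbabcabababcb
  18 |  15 | bcabababcb
  19 |   8 | bcabbbabcabababcb
  20 |  22 | bcb
  21 |  16 | cabababcb
  22 |   9 | cabbbabcabababcb
  23 |  23 | cb
  24 |   6 | cbbcabbbabcabababcb

SA = [17, 19, 10, 1, 14, 21, 5, 24, 18, 0, 13, 20, 4, 12, 3, 11, 2, 7, 15, 8, 22, 16, 9, 23, 6]
rank  pair      lcp
   1  s[17:],s[19:]  4  'abab'
   2  s[19:],s[10:]  2  'ab'
   3  s[10:],s[1:]  5  'abbba'
   4  s[1:],s[14:]  2  'ab'
   5  s[14:],s[21:]  3  'abc'
   6  s[21:],s[5:]  1  'a'
   7  s[5:],s[24:]  0  ''
   8  s[24:],s[18:]  1  'b'
   9  s[18:],s[0:]  3  'bab'
  10  s[0:],s[13:]  3  'bab'
  11  s[13:],s[20:]  4  'babc'
  12  s[20:],s[4:]  2  'ba'
  13  s[4:],s[12:]  1  'b'
  14  s[12:],s[3:]  3  'bba'
  15  s[3:],s[11:]  2  'bb'
  16  s[11:],s[2:]  4  'bbba'
  17  s[2:],s[7:]  2  'bb'
  18  s[7:],s[15:]  1  'b'
  19  s[15:],s[8:]  4  'bcab'
  20  s[8:],s[22:]  2  'bc'
  21  s[22:],s[16:]  0  ''
  22  s[16:],s[9:]  3  'cab'
  23  s[9:],s[23:]  1  'c'
  24  s[23:],s[6:]  2  'cb'

n(n+1)/2 = 25·26/2 = 325
Σ LCP = 0 + 4 + 2 + 5 + 2 + 3 + 1 + 0 + 1 + 3 + 3 + 4 + 2 + 1 + 3 + 2 + 4 + 2 + 1 + 4 + 2 + 0 + 3 + 1 + 2 = 55
distinct = 325 − 55 = 270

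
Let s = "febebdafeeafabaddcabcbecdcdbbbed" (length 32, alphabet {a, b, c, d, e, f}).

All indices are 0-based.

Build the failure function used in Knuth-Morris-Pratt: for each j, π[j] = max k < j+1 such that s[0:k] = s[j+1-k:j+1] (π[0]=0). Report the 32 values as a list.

[0, 0, 0, 0, 0, 0, 0, 1, 2, 0, 0, 1, 0, 0, 0, 0, 0, 0, 0, 0, 0, 0, 0, 0, 0, 0, 0, 0, 0, 0, 0, 0]

π[0] = 0
j=1 s[j]='e': π[1]=0 (border '')
j=2 s[j]='b': π[2]=0 (border '')
j=3 s[j]='e': π[3]=0 (border '')
j=4 s[j]='b': π[4]=0 (border '')
j=5 s[j]='d': π[5]=0 (border '')
j=6 s[j]='a': π[6]=0 (border '')
j=7 s[j]='f': π[7]=1 (border 'f')
j=8 s[j]='e': π[8]=2 (border 'fe')
j=9 s[j]='e': k: 2→0; π[9]=0 (border '')
j=10 s[j]='a': π[10]=0 (border '')
j=11 s[j]='f': π[11]=1 (border 'f')
j=12 s[j]='a': k: 1→0; π[12]=0 (border '')
j=13 s[j]='b': π[13]=0 (border '')
j=14 s[j]='a': π[14]=0 (border '')
j=15 s[j]='d': π[15]=0 (border '')
j=16 s[j]='d': π[16]=0 (border '')
j=17 s[j]='c': π[17]=0 (border '')
j=18 s[j]='a': π[18]=0 (border '')
j=19 s[j]='b': π[19]=0 (border '')
j=20 s[j]='c': π[20]=0 (border '')
j=21 s[j]='b': π[21]=0 (border '')
j=22 s[j]='e': π[22]=0 (border '')
j=23 s[j]='c': π[23]=0 (border '')
j=24 s[j]='d': π[24]=0 (border '')
j=25 s[j]='c': π[25]=0 (border '')
j=26 s[j]='d': π[26]=0 (border '')
j=27 s[j]='b': π[27]=0 (border '')
j=28 s[j]='b': π[28]=0 (border '')
j=29 s[j]='b': π[29]=0 (border '')
j=30 s[j]='e': π[30]=0 (border '')
j=31 s[j]='d': π[31]=0 (border '')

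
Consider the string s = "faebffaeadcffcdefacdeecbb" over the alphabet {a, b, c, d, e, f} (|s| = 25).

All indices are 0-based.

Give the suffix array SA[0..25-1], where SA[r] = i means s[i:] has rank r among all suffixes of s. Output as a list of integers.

[17, 8, 6, 1, 24, 23, 3, 22, 18, 13, 10, 9, 19, 14, 7, 2, 21, 20, 15, 16, 5, 0, 12, 4, 11]

rank→(start, suffix):
  0 → (17, 'acdeecbb')
  1 → (8, 'adcffcdefacdeecbb')
  2 → (6, 'aeadcffcdefacdeecbb')
  3 → (1, 'aebffaeadcffcdefacdeecbb')
  4 → (24, 'b')
  5 → (23, 'bb')
  6 → (3, 'bffaeadcffcdefacdeecbb')
  7 → (22, 'cbb')
  8 → (18, 'cdeecbb')
  9 → (13, 'cdefacdeecbb')
  10 → (10, 'cffcdefacdeecbb')
  11 → (9, 'dcffcdefacdeecbb')
  12 → (19, 'deecbb')
  13 → (14, 'defacdeecbb')
  14 → (7, 'eadcffcdefacdeecbb')
  15 → (2, 'ebffaeadcffcdefacdeecbb')
  16 → (21, 'ecbb')
  17 → (20, 'eecbb')
  18 → (15, 'efacdeecbb')
  19 → (16, 'facdeecbb')
  20 → (5, 'faeadcffcdefacdeecbb')
  21 → (0, 'faebffaeadcffcdefacdeecbb')
  22 → (12, 'fcdefacdeecbb')
  23 → (4, 'ffaeadcffcdefacdeecbb')
  24 → (11, 'ffcdefacdeecbb')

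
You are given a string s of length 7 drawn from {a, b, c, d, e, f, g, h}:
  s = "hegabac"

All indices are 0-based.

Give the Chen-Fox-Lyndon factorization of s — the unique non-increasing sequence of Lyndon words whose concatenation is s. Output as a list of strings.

emit factor 1: 'h' (i=0, period=1)
emit factor 2: 'eg' (i=1, period=2)
emit factor 3: 'abac' (i=3, period=4)

["h", "eg", "abac"]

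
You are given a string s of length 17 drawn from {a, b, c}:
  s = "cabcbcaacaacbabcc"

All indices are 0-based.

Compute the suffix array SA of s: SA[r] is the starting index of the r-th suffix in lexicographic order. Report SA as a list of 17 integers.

sorted suffixes:
  #0 SA[0]=6  'aacaacbabcc'
  #1 SA[1]=9  'aacbabcc'
  #2 SA[2]=1  'abcbcaacaacbabcc'
  #3 SA[3]=13  'abcc'
  #4 SA[4]=7  'acaacbabcc'
  #5 SA[5]=10  'acbabcc'
  #6 SA[6]=12  'babcc'
  #7 SA[7]=4  'bcaacaacbabcc'
  #8 SA[8]=2  'bcbcaacaacbabcc'
  #9 SA[9]=14  'bcc'
  #10 SA[10]=16  'c'
  #11 SA[11]=5  'caacaacbabcc'
  #12 SA[12]=8  'caacbabcc'
  #13 SA[13]=0  'cabcbcaacaacbabcc'
  #14 SA[14]=11  'cbabcc'
  #15 SA[15]=3  'cbcaacaacbabcc'
  #16 SA[16]=15  'cc'

[6, 9, 1, 13, 7, 10, 12, 4, 2, 14, 16, 5, 8, 0, 11, 3, 15]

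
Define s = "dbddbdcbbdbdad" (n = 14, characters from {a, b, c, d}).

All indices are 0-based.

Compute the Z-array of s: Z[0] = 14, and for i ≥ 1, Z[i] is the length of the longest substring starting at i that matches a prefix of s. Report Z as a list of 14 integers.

[14, 0, 1, 3, 0, 1, 0, 0, 0, 3, 0, 1, 0, 1]

Z[0]=14
i=1: outside box; Z[1]=0
i=2: outside box; Z[2]=1 extend→box=[2,3)
i=3: outside box; Z[3]=3 extend→box=[3,6)
i=4: min(r-i=2, Z[1]=0)=0; Z[4]=0
i=5: min(r-i=1, Z[2]=1)=1; Z[5]=1
i=6: outside box; Z[6]=0
i=7: outside box; Z[7]=0
i=8: outside box; Z[8]=0
i=9: outside box; Z[9]=3 extend→box=[9,12)
i=10: min(r-i=2, Z[1]=0)=0; Z[10]=0
i=11: min(r-i=1, Z[2]=1)=1; Z[11]=1
i=12: outside box; Z[12]=0
i=13: outside box; Z[13]=1 extend→box=[13,14)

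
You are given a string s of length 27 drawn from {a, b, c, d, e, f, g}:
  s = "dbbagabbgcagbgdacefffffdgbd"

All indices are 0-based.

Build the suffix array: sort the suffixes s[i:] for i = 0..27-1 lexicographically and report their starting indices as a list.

rank | idx | suffix
   0 |   5 | abbgcagbgdacefffffdgbd
   1 |  15 | acefffffdgbd
   2 |   3 | agabbgcagbgdacefffffdgbd
   3 |  10 | agbgdacefffffdgbd
   4 |   2 | bagabbgcagbgdacefffffdgbd
   5 |   1 | bbagabbgcagbgdacefffffdgbd
   6 |   6 | bbgcagbgdacefffffdgbd
   7 |  25 | bd
   8 |   7 | bgcagbgdacefffffdgbd
   9 |  12 | bgdacefffffdgbd
  10 |   9 | cagbgdacefffffdgbd
  11 |  16 | cefffffdgbd
  12 |  26 | d
  13 |  14 | dacefffffdgbd
  14 |   0 | dbbagabbgcagbgdacefffffdgbd
  15 |  23 | dgbd
  16 |  17 | efffffdgbd
  17 |  22 | fdgbd
  18 |  21 | ffdgbd
  19 |  20 | fffdgbd
  20 |  19 | ffffdgbd
  21 |  18 | fffffdgbd
  22 |   4 | gabbgcagbgdacefffffdgbd
  23 |  24 | gbd
  24 |  11 | gbgdacefffffdgbd
  25 |   8 | gcagbgdacefffffdgbd
  26 |  13 | gdacefffffdgbd

[5, 15, 3, 10, 2, 1, 6, 25, 7, 12, 9, 16, 26, 14, 0, 23, 17, 22, 21, 20, 19, 18, 4, 24, 11, 8, 13]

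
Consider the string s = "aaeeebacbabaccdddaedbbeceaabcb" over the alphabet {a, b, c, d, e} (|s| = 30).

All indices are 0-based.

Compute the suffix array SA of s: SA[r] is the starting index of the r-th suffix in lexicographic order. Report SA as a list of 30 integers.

rank | idx | suffix
   0 |  25 | aabcb
   1 |   0 | aaeeebacbabaccdddaedbbeceaabcb
   2 |   9 | abaccdddaedbbeceaabcb
   3 |  26 | abcb
   4 |   6 | acbabaccdddaedbbeceaabcb
   5 |  11 | accdddaedbbeceaabcb
   6 |  17 | aedbbeceaabcb
   7 |   1 | aeeebacbabaccdddaedbbeceaabcb
   8 |  29 | b
   9 |   8 | babaccdddaedbbeceaabcb
  10 |   5 | bacbabaccdddaedbbeceaabcb
  11 |  10 | baccdddaedbbeceaabcb
  12 |  20 | bbeceaabcb
  13 |  27 | bcb
  14 |  21 | beceaabcb
  15 |  28 | cb
  16 |   7 | cbabaccdddaedbbeceaabcb
  17 |  12 | ccdddaedbbeceaabcb
  18 |  13 | cdddaedbbeceaabcb
  19 |  23 | ceaabcb
  20 |  16 | daedbbeceaabcb
  21 |  19 | dbbeceaabcb
  22 |  15 | ddaedbbeceaabcb
  23 |  14 | dddaedbbeceaabcb
  24 |  24 | eaabcb
  25 |   4 | ebacbabaccdddaedbbeceaabcb
  26 |  22 | eceaabcb
  27 |  18 | edbbeceaabcb
  28 |   3 | eebacbabaccdddaedbbeceaabcb
  29 |   2 | eeebacbabaccdddaedbbeceaabcb

[25, 0, 9, 26, 6, 11, 17, 1, 29, 8, 5, 10, 20, 27, 21, 28, 7, 12, 13, 23, 16, 19, 15, 14, 24, 4, 22, 18, 3, 2]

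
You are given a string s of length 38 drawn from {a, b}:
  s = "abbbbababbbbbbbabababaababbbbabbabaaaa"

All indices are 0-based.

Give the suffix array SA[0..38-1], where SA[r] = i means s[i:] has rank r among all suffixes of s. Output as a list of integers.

[37, 36, 35, 34, 21, 32, 19, 17, 15, 22, 5, 29, 0, 24, 7, 33, 20, 31, 18, 16, 14, 4, 28, 23, 6, 30, 13, 3, 27, 12, 2, 26, 11, 1, 25, 10, 9, 8]

rank | idx | suffix
   0 |  37 | a
   1 |  36 | aa
   2 |  35 | aaa
   3 |  34 | aaaa
   4 |  21 | aababbbbabbabaaaa
   5 |  32 | abaaaa
   6 |  19 | abaababbbbabbabaaaa
   7 |  17 | ababaababbbbabbabaaaa
   8 |  15 | abababaababbbbabbabaaaa
   9 |  22 | ababbbbabbabaaaa
  10 |   5 | ababbbbbbbabababaababbbbabbabaaaa
  11 |  29 | abbabaaaa
  12 |   0 | abbbbababbbbbbbabababaababbbbabbabaaaa
  13 |  24 | abbbbabbabaaaa
  14 |   7 | abbbbbbbabababaababbbbabbabaaaa
  15 |  33 | baaaa
  16 |  20 | baababbbbabbabaaaa
  17 |  31 | babaaaa
  18 |  18 | babaababbbbabbabaaaa
  19 |  16 | bababaababbbbabbabaaaa
  20 |  14 | babababaababbbbabbabaaaa
  21 |   4 | bababbbbbbbabababaababbbbabbabaaaa
  22 |  28 | babbabaaaa
  23 |  23 | babbbbabbabaaaa
  24 |   6 | babbbbbbbabababaababbbbabbabaaaa
  25 |  30 | bbabaaaa
  26 |  13 | bbabababaababbbbabbabaaaa
  27 |   3 | bbababbbbbbbabababaababbbbabbabaaaa
  28 |  27 | bbabbabaaaa
  29 |  12 | bbbabababaababbbbabbabaaaa
  30 |   2 | bbbababbbbbbbabababaababbbbabbabaaaa
  31 |  26 | bbbabbabaaaa
  32 |  11 | bbbbabababaababbbbabbabaaaa
  33 |   1 | bbbbababbbbbbbabababaababbbbabbabaaaa
  34 |  25 | bbbbabbabaaaa
  35 |  10 | bbbbbabababaababbbbabbabaaaa
  36 |   9 | bbbbbbabababaababbbbabbabaaaa
  37 |   8 | bbbbbbbabababaababbbbabbabaaaa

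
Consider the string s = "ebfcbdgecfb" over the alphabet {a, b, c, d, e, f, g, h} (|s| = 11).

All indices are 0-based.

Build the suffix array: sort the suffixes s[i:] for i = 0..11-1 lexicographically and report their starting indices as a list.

[10, 4, 1, 3, 8, 5, 0, 7, 9, 2, 6]

sorted suffixes:
  #0 SA[0]=10  'b'
  #1 SA[1]=4  'bdgecfb'
  #2 SA[2]=1  'bfcbdgecfb'
  #3 SA[3]=3  'cbdgecfb'
  #4 SA[4]=8  'cfb'
  #5 SA[5]=5  'dgecfb'
  #6 SA[6]=0  'ebfcbdgecfb'
  #7 SA[7]=7  'ecfb'
  #8 SA[8]=9  'fb'
  #9 SA[9]=2  'fcbdgecfb'
  #10 SA[10]=6  'gecfb'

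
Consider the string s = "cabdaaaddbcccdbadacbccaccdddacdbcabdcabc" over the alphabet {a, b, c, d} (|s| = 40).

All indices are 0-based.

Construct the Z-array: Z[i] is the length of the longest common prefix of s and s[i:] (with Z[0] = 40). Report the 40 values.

Z[0]=40
i=1: fresh scan; Z[1]=0
i=2: fresh scan; Z[2]=0
i=3: fresh scan; Z[3]=0
i=4: fresh scan; Z[4]=0
i=5: fresh scan; Z[5]=0
i=6: fresh scan; Z[6]=0
i=7: fresh scan; Z[7]=0
i=8: fresh scan; Z[8]=0
i=9: fresh scan; Z[9]=0
i=10: fresh scan; Z[10]=1 grow→box=[10,11)
i=11: fresh scan; Z[11]=1 grow→box=[11,12)
i=12: fresh scan; Z[12]=1 grow→box=[12,13)
i=13: fresh scan; Z[13]=0
i=14: fresh scan; Z[14]=0
i=15: fresh scan; Z[15]=0
i=16: fresh scan; Z[16]=0
i=17: fresh scan; Z[17]=0
i=18: fresh scan; Z[18]=1 grow→box=[18,19)
i=19: fresh scan; Z[19]=0
i=20: fresh scan; Z[20]=1 grow→box=[20,21)
i=21: fresh scan; Z[21]=2 grow→box=[21,23)
i=22: min(r-i=1, Z[1]=0)=0; Z[22]=0
i=23: fresh scan; Z[23]=1 grow→box=[23,24)
i=24: fresh scan; Z[24]=1 grow→box=[24,25)
i=25: fresh scan; Z[25]=0
i=26: fresh scan; Z[26]=0
i=27: fresh scan; Z[27]=0
i=28: fresh scan; Z[28]=0
i=29: fresh scan; Z[29]=1 grow→box=[29,30)
i=30: fresh scan; Z[30]=0
i=31: fresh scan; Z[31]=0
i=32: fresh scan; Z[32]=4 grow→box=[32,36)
i=33: min(r-i=3, Z[1]=0)=0; Z[33]=0
i=34: min(r-i=2, Z[2]=0)=0; Z[34]=0
i=35: min(r-i=1, Z[3]=0)=0; Z[35]=0
i=36: fresh scan; Z[36]=3 grow→box=[36,39)
i=37: min(r-i=2, Z[1]=0)=0; Z[37]=0
i=38: min(r-i=1, Z[2]=0)=0; Z[38]=0
i=39: fresh scan; Z[39]=1 grow→box=[39,40)

[40, 0, 0, 0, 0, 0, 0, 0, 0, 0, 1, 1, 1, 0, 0, 0, 0, 0, 1, 0, 1, 2, 0, 1, 1, 0, 0, 0, 0, 1, 0, 0, 4, 0, 0, 0, 3, 0, 0, 1]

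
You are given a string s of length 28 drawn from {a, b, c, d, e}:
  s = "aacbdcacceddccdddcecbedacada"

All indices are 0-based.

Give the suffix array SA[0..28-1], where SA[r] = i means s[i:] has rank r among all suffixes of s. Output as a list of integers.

sorted suffixes:
  #0 SA[0]=27  'a'
  #1 SA[1]=0  'aacbdcacceddccdddcecbedacada'
  #2 SA[2]=23  'acada'
  #3 SA[3]=1  'acbdcacceddccdddcecbedacada'
  #4 SA[4]=6  'acceddccdddcecbedacada'
  #5 SA[5]=25  'ada'
  #6 SA[6]=3  'bdcacceddccdddcecbedacada'
  #7 SA[7]=20  'bedacada'
  #8 SA[8]=5  'cacceddccdddcecbedacada'
  #9 SA[9]=24  'cada'
  #10 SA[10]=2  'cbdcacceddccdddcecbedacada'
  #11 SA[11]=19  'cbedacada'
  #12 SA[12]=12  'ccdddcecbedacada'
  #13 SA[13]=7  'cceddccdddcecbedacada'
  #14 SA[14]=13  'cdddcecbedacada'
  #15 SA[15]=17  'cecbedacada'
  #16 SA[16]=8  'ceddccdddcecbedacada'
  #17 SA[17]=26  'da'
  #18 SA[18]=22  'dacada'
  #19 SA[19]=4  'dcacceddccdddcecbedacada'
  #20 SA[20]=11  'dccdddcecbedacada'
  #21 SA[21]=16  'dcecbedacada'
  #22 SA[22]=10  'ddccdddcecbedacada'
  #23 SA[23]=15  'ddcecbedacada'
  #24 SA[24]=14  'dddcecbedacada'
  #25 SA[25]=18  'ecbedacada'
  #26 SA[26]=21  'edacada'
  #27 SA[27]=9  'eddccdddcecbedacada'

[27, 0, 23, 1, 6, 25, 3, 20, 5, 24, 2, 19, 12, 7, 13, 17, 8, 26, 22, 4, 11, 16, 10, 15, 14, 18, 21, 9]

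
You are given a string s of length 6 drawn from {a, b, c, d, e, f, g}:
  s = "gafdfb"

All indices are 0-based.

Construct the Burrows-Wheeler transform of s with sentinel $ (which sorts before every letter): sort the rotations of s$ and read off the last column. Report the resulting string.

rank  rotation last
    0  $gafdfb  b
    1  afdfb$g  g
    2  b$gafdf  f
    3  dfb$gaf  f
    4  fb$gafd  d
    5  fdfb$ga  a
    6  gafdfb$  $

bgffda$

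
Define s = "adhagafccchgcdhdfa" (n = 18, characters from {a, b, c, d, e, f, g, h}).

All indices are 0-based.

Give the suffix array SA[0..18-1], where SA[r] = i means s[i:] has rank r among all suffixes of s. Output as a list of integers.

[17, 0, 5, 3, 7, 8, 12, 9, 15, 1, 13, 16, 6, 4, 11, 2, 14, 10]

rank→(start, suffix):
  0 → (17, 'a')
  1 → (0, 'adhagafccchgcdhdfa')
  2 → (5, 'afccchgcdhdfa')
  3 → (3, 'agafccchgcdhdfa')
  4 → (7, 'ccchgcdhdfa')
  5 → (8, 'cchgcdhdfa')
  6 → (12, 'cdhdfa')
  7 → (9, 'chgcdhdfa')
  8 → (15, 'dfa')
  9 → (1, 'dhagafccchgcdhdfa')
  10 → (13, 'dhdfa')
  11 → (16, 'fa')
  12 → (6, 'fccchgcdhdfa')
  13 → (4, 'gafccchgcdhdfa')
  14 → (11, 'gcdhdfa')
  15 → (2, 'hagafccchgcdhdfa')
  16 → (14, 'hdfa')
  17 → (10, 'hgcdhdfa')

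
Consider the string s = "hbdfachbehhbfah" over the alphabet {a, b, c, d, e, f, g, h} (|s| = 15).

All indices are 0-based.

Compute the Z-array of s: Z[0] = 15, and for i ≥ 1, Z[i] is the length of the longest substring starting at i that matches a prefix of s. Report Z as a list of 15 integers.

Z[0]=15
i=1: fresh scan; Z[1]=0
i=2: fresh scan; Z[2]=0
i=3: fresh scan; Z[3]=0
i=4: fresh scan; Z[4]=0
i=5: fresh scan; Z[5]=0
i=6: fresh scan; Z[6]=2 grow→box=[6,8)
i=7: min(r-i=1, Z[1]=0)=0; Z[7]=0
i=8: fresh scan; Z[8]=0
i=9: fresh scan; Z[9]=1 grow→box=[9,10)
i=10: fresh scan; Z[10]=2 grow→box=[10,12)
i=11: min(r-i=1, Z[1]=0)=0; Z[11]=0
i=12: fresh scan; Z[12]=0
i=13: fresh scan; Z[13]=0
i=14: fresh scan; Z[14]=1 grow→box=[14,15)

[15, 0, 0, 0, 0, 0, 2, 0, 0, 1, 2, 0, 0, 0, 1]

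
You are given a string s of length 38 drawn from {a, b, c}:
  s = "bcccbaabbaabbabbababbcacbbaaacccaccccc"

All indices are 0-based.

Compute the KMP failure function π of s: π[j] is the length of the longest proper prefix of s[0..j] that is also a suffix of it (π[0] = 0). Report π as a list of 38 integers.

[0, 0, 0, 0, 1, 0, 0, 1, 1, 0, 0, 1, 1, 0, 1, 1, 0, 1, 0, 1, 1, 2, 0, 0, 1, 1, 0, 0, 0, 0, 0, 0, 0, 0, 0, 0, 0, 0]

π[0] = 0
j=1 s[j]='c': π[1]=0 (border '')
j=2 s[j]='c': π[2]=0 (border '')
j=3 s[j]='c': π[3]=0 (border '')
j=4 s[j]='b': π[4]=1 (border 'b')
j=5 s[j]='a': k: 1→0; π[5]=0 (border '')
j=6 s[j]='a': π[6]=0 (border '')
j=7 s[j]='b': π[7]=1 (border 'b')
j=8 s[j]='b': k: 1→0; π[8]=1 (border 'b')
j=9 s[j]='a': k: 1→0; π[9]=0 (border '')
j=10 s[j]='a': π[10]=0 (border '')
j=11 s[j]='b': π[11]=1 (border 'b')
j=12 s[j]='b': k: 1→0; π[12]=1 (border 'b')
j=13 s[j]='a': k: 1→0; π[13]=0 (border '')
j=14 s[j]='b': π[14]=1 (border 'b')
j=15 s[j]='b': k: 1→0; π[15]=1 (border 'b')
j=16 s[j]='a': k: 1→0; π[16]=0 (border '')
j=17 s[j]='b': π[17]=1 (border 'b')
j=18 s[j]='a': k: 1→0; π[18]=0 (border '')
j=19 s[j]='b': π[19]=1 (border 'b')
j=20 s[j]='b': k: 1→0; π[20]=1 (border 'b')
j=21 s[j]='c': π[21]=2 (border 'bc')
j=22 s[j]='a': k: 2→0; π[22]=0 (border '')
j=23 s[j]='c': π[23]=0 (border '')
j=24 s[j]='b': π[24]=1 (border 'b')
j=25 s[j]='b': k: 1→0; π[25]=1 (border 'b')
j=26 s[j]='a': k: 1→0; π[26]=0 (border '')
j=27 s[j]='a': π[27]=0 (border '')
j=28 s[j]='a': π[28]=0 (border '')
j=29 s[j]='c': π[29]=0 (border '')
j=30 s[j]='c': π[30]=0 (border '')
j=31 s[j]='c': π[31]=0 (border '')
j=32 s[j]='a': π[32]=0 (border '')
j=33 s[j]='c': π[33]=0 (border '')
j=34 s[j]='c': π[34]=0 (border '')
j=35 s[j]='c': π[35]=0 (border '')
j=36 s[j]='c': π[36]=0 (border '')
j=37 s[j]='c': π[37]=0 (border '')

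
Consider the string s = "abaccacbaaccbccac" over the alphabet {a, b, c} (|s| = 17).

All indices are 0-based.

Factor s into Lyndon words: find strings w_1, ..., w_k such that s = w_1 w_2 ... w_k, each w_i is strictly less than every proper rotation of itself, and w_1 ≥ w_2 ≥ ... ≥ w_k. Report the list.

["abaccacb", "aaccbccac"]

emit factor 1: 'abaccacb' (i=0, period=8)
emit factor 2: 'aaccbccac' (i=8, period=9)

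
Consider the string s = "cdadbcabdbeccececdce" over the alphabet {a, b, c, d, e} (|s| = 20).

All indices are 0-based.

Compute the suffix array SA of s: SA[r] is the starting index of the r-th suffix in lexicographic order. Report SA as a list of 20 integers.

[6, 2, 4, 7, 9, 5, 11, 0, 16, 18, 14, 12, 1, 3, 8, 17, 19, 10, 15, 13]

sorted suffixes:
  #0 SA[0]=6  'abdbeccececdce'
  #1 SA[1]=2  'adbcabdbeccececdce'
  #2 SA[2]=4  'bcabdbeccececdce'
  #3 SA[3]=7  'bdbeccececdce'
  #4 SA[4]=9  'beccececdce'
  #5 SA[5]=5  'cabdbeccececdce'
  #6 SA[6]=11  'ccececdce'
  #7 SA[7]=0  'cdadbcabdbeccececdce'
  #8 SA[8]=16  'cdce'
  #9 SA[9]=18  'ce'
  #10 SA[10]=14  'cecdce'
  #11 SA[11]=12  'cececdce'
  #12 SA[12]=1  'dadbcabdbeccececdce'
  #13 SA[13]=3  'dbcabdbeccececdce'
  #14 SA[14]=8  'dbeccececdce'
  #15 SA[15]=17  'dce'
  #16 SA[16]=19  'e'
  #17 SA[17]=10  'eccececdce'
  #18 SA[18]=15  'ecdce'
  #19 SA[19]=13  'ececdce'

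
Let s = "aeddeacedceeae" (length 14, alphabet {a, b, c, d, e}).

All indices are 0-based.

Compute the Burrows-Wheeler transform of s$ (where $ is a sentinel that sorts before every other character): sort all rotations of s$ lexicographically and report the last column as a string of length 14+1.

rank  rotation         last
    0  $aeddeacedceeae  e
    1  acedceeae$aedde  e
    2  ae$aeddeacedcee  e
    3  aeddeacedceeae$  $
    4  cedceeae$aeddea  a
    5  ceeae$aeddeaced  d
    6  dceeae$aeddeace  e
    7  ddeacedceeae$ae  e
    8  deacedceeae$aed  d
    9  e$aeddeacedceea  a
   10  eacedceeae$aedd  d
   11  eae$aeddeacedce  e
   12  edceeae$aeddeac  c
   13  eddeacedceeae$a  a
   14  eeae$aeddeacedc  c

eee$adeedadecac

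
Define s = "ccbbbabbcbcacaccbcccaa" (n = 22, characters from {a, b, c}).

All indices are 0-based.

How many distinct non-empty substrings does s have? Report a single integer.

sorted suffixes:
  #0 SA[0]=21  'a'
  #1 SA[1]=20  'aa'
  #2 SA[2]=5  'abbcbcacaccbcccaa'
  #3 SA[3]=11  'acaccbcccaa'
  #4 SA[4]=13  'accbcccaa'
  #5 SA[5]=4  'babbcbcacaccbcccaa'
  #6 SA[6]=3  'bbabbcbcacaccbcccaa'
  #7 SA[7]=2  'bbbabbcbcacaccbcccaa'
  #8 SA[8]=6  'bbcbcacaccbcccaa'
  #9 SA[9]=9  'bcacaccbcccaa'
  #10 SA[10]=7  'bcbcacaccbcccaa'
  #11 SA[11]=16  'bcccaa'
  #12 SA[12]=19  'caa'
  #13 SA[13]=10  'cacaccbcccaa'
  #14 SA[14]=12  'caccbcccaa'
  #15 SA[15]=1  'cbbbabbcbcacaccbcccaa'
  #16 SA[16]=8  'cbcacaccbcccaa'
  #17 SA[17]=15  'cbcccaa'
  #18 SA[18]=18  'ccaa'
  #19 SA[19]=0  'ccbbbabbcbcacaccbcccaa'
  #20 SA[20]=14  'ccbcccaa'
  #21 SA[21]=17  'cccaa'

SA = [21, 20, 5, 11, 13, 4, 3, 2, 6, 9, 7, 16, 19, 10, 12, 1, 8, 15, 18, 0, 14, 17]
i: (SA[i-1],SA[i]) lcp shared
  1: (21,20) 1 'a'
  2: (20,5) 1 'a'
  3: (5,11) 1 'a'
  4: (11,13) 2 'ac'
  5: (13,4) 0 ''
  6: (4,3) 1 'b'
  7: (3,2) 2 'bb'
  8: (2,6) 2 'bb'
  9: (6,9) 1 'b'
  10: (9,7) 2 'bc'
  11: (7,16) 2 'bc'
  12: (16,19) 0 ''
  13: (19,10) 2 'ca'
  14: (10,12) 3 'cac'
  15: (12,1) 1 'c'
  16: (1,8) 2 'cb'
  17: (8,15) 3 'cbc'
  18: (15,18) 1 'c'
  19: (18,0) 2 'cc'
  20: (0,14) 3 'ccb'
  21: (14,17) 2 'cc'

n(n+1)/2 = 22·23/2 = 253
Σ LCP = 0 + 1 + 1 + 1 + 2 + 0 + 1 + 2 + 2 + 1 + 2 + 2 + 0 + 2 + 3 + 1 + 2 + 3 + 1 + 2 + 3 + 2 = 34
distinct = 253 − 34 = 219

219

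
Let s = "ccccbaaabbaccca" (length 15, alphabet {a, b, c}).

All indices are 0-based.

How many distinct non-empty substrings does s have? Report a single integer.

100

rank→(start, suffix):
  0 → (14, 'a')
  1 → (5, 'aaabbaccca')
  2 → (6, 'aabbaccca')
  3 → (7, 'abbaccca')
  4 → (10, 'accca')
  5 → (4, 'baaabbaccca')
  6 → (9, 'baccca')
  7 → (8, 'bbaccca')
  8 → (13, 'ca')
  9 → (3, 'cbaaabbaccca')
  10 → (12, 'cca')
  11 → (2, 'ccbaaabbaccca')
  12 → (11, 'ccca')
  13 → (1, 'cccbaaabbaccca')
  14 → (0, 'ccccbaaabbaccca')

SA = [14, 5, 6, 7, 10, 4, 9, 8, 13, 3, 12, 2, 11, 1, 0]
[i] adj suffixes → lcp
  [1] 14/5 → 1 ('a')
  [2] 5/6 → 2 ('aa')
  [3] 6/7 → 1 ('a')
  [4] 7/10 → 1 ('a')
  [5] 10/4 → 0 ('')
  [6] 4/9 → 2 ('ba')
  [7] 9/8 → 1 ('b')
  [8] 8/13 → 0 ('')
  [9] 13/3 → 1 ('c')
  [10] 3/12 → 1 ('c')
  [11] 12/2 → 2 ('cc')
  [12] 2/11 → 2 ('cc')
  [13] 11/1 → 3 ('ccc')
  [14] 1/0 → 3 ('ccc')

n(n+1)/2 = 15·16/2 = 120
Σ LCP = 0 + 1 + 2 + 1 + 1 + 0 + 2 + 1 + 0 + 1 + 1 + 2 + 2 + 3 + 3 = 20
distinct = 120 − 20 = 100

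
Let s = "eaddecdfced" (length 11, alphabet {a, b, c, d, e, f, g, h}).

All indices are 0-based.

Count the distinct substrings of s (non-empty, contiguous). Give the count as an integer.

rank | idx | suffix
   0 |   1 | addecdfced
   1 |   5 | cdfced
   2 |   8 | ced
   3 |  10 | d
   4 |   2 | ddecdfced
   5 |   3 | decdfced
   6 |   6 | dfced
   7 |   0 | eaddecdfced
   8 |   4 | ecdfced
   9 |   9 | ed
  10 |   7 | fced

SA = [1, 5, 8, 10, 2, 3, 6, 0, 4, 9, 7]
[i] adj suffixes → lcp
  [1] 1/5 → 0 ('')
  [2] 5/8 → 1 ('c')
  [3] 8/10 → 0 ('')
  [4] 10/2 → 1 ('d')
  [5] 2/3 → 1 ('d')
  [6] 3/6 → 1 ('d')
  [7] 6/0 → 0 ('')
  [8] 0/4 → 1 ('e')
  [9] 4/9 → 1 ('e')
  [10] 9/7 → 0 ('')

n(n+1)/2 = 11·12/2 = 66
Σ LCP = 0 + 0 + 1 + 0 + 1 + 1 + 1 + 0 + 1 + 1 + 0 = 6
distinct = 66 − 6 = 60

60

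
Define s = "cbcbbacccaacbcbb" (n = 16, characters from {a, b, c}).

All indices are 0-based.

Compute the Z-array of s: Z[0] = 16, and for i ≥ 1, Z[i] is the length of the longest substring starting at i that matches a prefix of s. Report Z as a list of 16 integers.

[16, 0, 2, 0, 0, 0, 1, 1, 1, 0, 0, 5, 0, 2, 0, 0]

Z[0]=16
i=1: fresh scan; Z[1]=0
i=2: fresh scan; Z[2]=2 grow→box=[2,4)
i=3: min(r-i=1, Z[1]=0)=0; Z[3]=0
i=4: fresh scan; Z[4]=0
i=5: fresh scan; Z[5]=0
i=6: fresh scan; Z[6]=1 grow→box=[6,7)
i=7: fresh scan; Z[7]=1 grow→box=[7,8)
i=8: fresh scan; Z[8]=1 grow→box=[8,9)
i=9: fresh scan; Z[9]=0
i=10: fresh scan; Z[10]=0
i=11: fresh scan; Z[11]=5 grow→box=[11,16)
i=12: min(r-i=4, Z[1]=0)=0; Z[12]=0
i=13: min(r-i=3, Z[2]=2)=2; Z[13]=2
i=14: min(r-i=2, Z[3]=0)=0; Z[14]=0
i=15: min(r-i=1, Z[4]=0)=0; Z[15]=0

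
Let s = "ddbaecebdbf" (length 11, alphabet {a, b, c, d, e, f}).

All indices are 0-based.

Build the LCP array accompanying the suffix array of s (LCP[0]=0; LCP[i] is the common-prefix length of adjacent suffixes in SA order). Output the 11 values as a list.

rank→(start, suffix):
  0 → (3, 'aecebdbf')
  1 → (2, 'baecebdbf')
  2 → (7, 'bdbf')
  3 → (9, 'bf')
  4 → (5, 'cebdbf')
  5 → (1, 'dbaecebdbf')
  6 → (8, 'dbf')
  7 → (0, 'ddbaecebdbf')
  8 → (6, 'ebdbf')
  9 → (4, 'ecebdbf')
  10 → (10, 'f')

SA = [3, 2, 7, 9, 5, 1, 8, 0, 6, 4, 10]
rank  pair      lcp
   1  s[3:],s[2:]  0  ''
   2  s[2:],s[7:]  1  'b'
   3  s[7:],s[9:]  1  'b'
   4  s[9:],s[5:]  0  ''
   5  s[5:],s[1:]  0  ''
   6  s[1:],s[8:]  2  'db'
   7  s[8:],s[0:]  1  'd'
   8  s[0:],s[6:]  0  ''
   9  s[6:],s[4:]  1  'e'
  10  s[4:],s[10:]  0  ''

[0, 0, 1, 1, 0, 0, 2, 1, 0, 1, 0]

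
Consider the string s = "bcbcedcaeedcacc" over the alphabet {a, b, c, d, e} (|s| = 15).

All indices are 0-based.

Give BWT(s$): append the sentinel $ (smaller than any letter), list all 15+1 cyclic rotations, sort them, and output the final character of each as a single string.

ccc$ccddbabeeeca

rank  rotation          last
    0  $bcbcedcaeedcacc  c
    1  acc$bcbcedcaeedc  c
    2  aeedcacc$bcbcedc  c
    3  bcbcedcaeedcacc$  $
    4  bcedcaeedcacc$bc  c
    5  c$bcbcedcaeedcac  c
    6  cacc$bcbcedcaeed  d
    7  caeedcacc$bcbced  d
    8  cbcedcaeedcacc$b  b
    9  cc$bcbcedcaeedca  a
   10  cedcaeedcacc$bcb  b
   11  dcacc$bcbcedcaee  e
   12  dcaeedcacc$bcbce  e
   13  edcacc$bcbcedcae  e
   14  edcaeedcacc$bcbc  c
   15  eedcacc$bcbcedca  a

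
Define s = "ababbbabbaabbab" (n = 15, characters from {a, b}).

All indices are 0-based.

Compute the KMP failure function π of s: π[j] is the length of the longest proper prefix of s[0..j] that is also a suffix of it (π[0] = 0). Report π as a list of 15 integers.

[0, 0, 1, 2, 0, 0, 1, 2, 0, 1, 1, 2, 0, 1, 2]

π[0] = 0
j=1 s[j]='b': π[1]=0 (border '')
j=2 s[j]='a': π[2]=1 (border 'a')
j=3 s[j]='b': π[3]=2 (border 'ab')
j=4 s[j]='b': k: 2→0; π[4]=0 (border '')
j=5 s[j]='b': π[5]=0 (border '')
j=6 s[j]='a': π[6]=1 (border 'a')
j=7 s[j]='b': π[7]=2 (border 'ab')
j=8 s[j]='b': k: 2→0; π[8]=0 (border '')
j=9 s[j]='a': π[9]=1 (border 'a')
j=10 s[j]='a': k: 1→0; π[10]=1 (border 'a')
j=11 s[j]='b': π[11]=2 (border 'ab')
j=12 s[j]='b': k: 2→0; π[12]=0 (border '')
j=13 s[j]='a': π[13]=1 (border 'a')
j=14 s[j]='b': π[14]=2 (border 'ab')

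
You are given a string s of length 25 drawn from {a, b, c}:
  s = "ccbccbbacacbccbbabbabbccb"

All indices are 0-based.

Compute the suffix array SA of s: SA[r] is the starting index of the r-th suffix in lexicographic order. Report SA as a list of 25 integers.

[16, 19, 7, 9, 24, 15, 18, 6, 14, 17, 5, 20, 21, 11, 2, 8, 23, 13, 4, 10, 1, 22, 12, 3, 0]

rank | idx | suffix
   0 |  16 | abbabbccb
   1 |  19 | abbccb
   2 |   7 | acacbccbbabbabbccb
   3 |   9 | acbccbbabbabbccb
   4 |  24 | b
   5 |  15 | babbabbccb
   6 |  18 | babbccb
   7 |   6 | bacacbccbbabbabbccb
   8 |  14 | bbabbabbccb
   9 |  17 | bbabbccb
  10 |   5 | bbacacbccbbabbabbccb
  11 |  20 | bbccb
  12 |  21 | bccb
  13 |  11 | bccbbabbabbccb
  14 |   2 | bccbbacacbccbbabbabbccb
  15 |   8 | cacbccbbabbabbccb
  16 |  23 | cb
  17 |  13 | cbbabbabbccb
  18 |   4 | cbbacacbccbbabbabbccb
  19 |  10 | cbccbbabbabbccb
  20 |   1 | cbccbbacacbccbbabbabbccb
  21 |  22 | ccb
  22 |  12 | ccbbabbabbccb
  23 |   3 | ccbbacacbccbbabbabbccb
  24 |   0 | ccbccbbacacbccbbabbabbccb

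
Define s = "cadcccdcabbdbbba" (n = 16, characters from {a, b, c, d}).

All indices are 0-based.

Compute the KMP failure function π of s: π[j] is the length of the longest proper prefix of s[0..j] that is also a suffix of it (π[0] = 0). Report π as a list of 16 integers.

π[0] = 0
j=1 s[j]='a': π[1]=0 (border '')
j=2 s[j]='d': π[2]=0 (border '')
j=3 s[j]='c': π[3]=1 (border 'c')
j=4 s[j]='c': k: 1→0; π[4]=1 (border 'c')
j=5 s[j]='c': k: 1→0; π[5]=1 (border 'c')
j=6 s[j]='d': k: 1→0; π[6]=0 (border '')
j=7 s[j]='c': π[7]=1 (border 'c')
j=8 s[j]='a': π[8]=2 (border 'ca')
j=9 s[j]='b': k: 2→0; π[9]=0 (border '')
j=10 s[j]='b': π[10]=0 (border '')
j=11 s[j]='d': π[11]=0 (border '')
j=12 s[j]='b': π[12]=0 (border '')
j=13 s[j]='b': π[13]=0 (border '')
j=14 s[j]='b': π[14]=0 (border '')
j=15 s[j]='a': π[15]=0 (border '')

[0, 0, 0, 1, 1, 1, 0, 1, 2, 0, 0, 0, 0, 0, 0, 0]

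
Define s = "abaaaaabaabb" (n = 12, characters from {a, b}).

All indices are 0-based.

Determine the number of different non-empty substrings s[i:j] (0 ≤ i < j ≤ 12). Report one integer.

sorted suffixes:
  #0 SA[0]=2  'aaaaabaabb'
  #1 SA[1]=3  'aaaabaabb'
  #2 SA[2]=4  'aaabaabb'
  #3 SA[3]=5  'aabaabb'
  #4 SA[4]=8  'aabb'
  #5 SA[5]=0  'abaaaaabaabb'
  #6 SA[6]=6  'abaabb'
  #7 SA[7]=9  'abb'
  #8 SA[8]=11  'b'
  #9 SA[9]=1  'baaaaabaabb'
  #10 SA[10]=7  'baabb'
  #11 SA[11]=10  'bb'

SA = [2, 3, 4, 5, 8, 0, 6, 9, 11, 1, 7, 10]
i: (SA[i-1],SA[i]) lcp shared
  1: (2,3) 4 'aaaa'
  2: (3,4) 3 'aaa'
  3: (4,5) 2 'aa'
  4: (5,8) 3 'aab'
  5: (8,0) 1 'a'
  6: (0,6) 4 'abaa'
  7: (6,9) 2 'ab'
  8: (9,11) 0 ''
  9: (11,1) 1 'b'
  10: (1,7) 3 'baa'
  11: (7,10) 1 'b'

n(n+1)/2 = 12·13/2 = 78
Σ LCP = 0 + 4 + 3 + 2 + 3 + 1 + 4 + 2 + 0 + 1 + 3 + 1 = 24
distinct = 78 − 24 = 54

54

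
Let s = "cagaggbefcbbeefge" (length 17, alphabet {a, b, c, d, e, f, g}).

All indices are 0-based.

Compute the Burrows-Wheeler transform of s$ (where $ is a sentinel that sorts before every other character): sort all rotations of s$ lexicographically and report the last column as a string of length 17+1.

rank  rotation            last
    0  $cagaggbefcbbeefge  e
    1  agaggbefcbbeefge$c  c
    2  aggbefcbbeefge$cag  g
    3  bbeefge$cagaggbefc  c
    4  beefge$cagaggbefcb  b
    5  befcbbeefge$cagagg  g
    6  cagaggbefcbbeefge$  $
    7  cbbeefge$cagaggbef  f
    8  e$cagaggbefcbbeefg  g
    9  eefge$cagaggbefcbb  b
   10  efcbbeefge$cagaggb  b
   11  efge$cagaggbefcbbe  e
   12  fcbbeefge$cagaggbe  e
   13  fge$cagaggbefcbbee  e
   14  gaggbefcbbeefge$ca  a
   15  gbefcbbeefge$cagag  g
   16  ge$cagaggbefcbbeef  f
   17  ggbefcbbeefge$caga  a

ecgcbg$fgbbeeeagfa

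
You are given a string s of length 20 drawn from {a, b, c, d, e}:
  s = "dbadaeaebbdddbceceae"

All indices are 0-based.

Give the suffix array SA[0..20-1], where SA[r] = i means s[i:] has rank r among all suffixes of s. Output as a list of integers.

[2, 18, 4, 6, 1, 8, 13, 9, 16, 14, 3, 0, 12, 11, 10, 19, 17, 5, 7, 15]

sorted suffixes:
  #0 SA[0]=2  'adaeaebbdddbceceae'
  #1 SA[1]=18  'ae'
  #2 SA[2]=4  'aeaebbdddbceceae'
  #3 SA[3]=6  'aebbdddbceceae'
  #4 SA[4]=1  'badaeaebbdddbceceae'
  #5 SA[5]=8  'bbdddbceceae'
  #6 SA[6]=13  'bceceae'
  #7 SA[7]=9  'bdddbceceae'
  #8 SA[8]=16  'ceae'
  #9 SA[9]=14  'ceceae'
  #10 SA[10]=3  'daeaebbdddbceceae'
  #11 SA[11]=0  'dbadaeaebbdddbceceae'
  #12 SA[12]=12  'dbceceae'
  #13 SA[13]=11  'ddbceceae'
  #14 SA[14]=10  'dddbceceae'
  #15 SA[15]=19  'e'
  #16 SA[16]=17  'eae'
  #17 SA[17]=5  'eaebbdddbceceae'
  #18 SA[18]=7  'ebbdddbceceae'
  #19 SA[19]=15  'eceae'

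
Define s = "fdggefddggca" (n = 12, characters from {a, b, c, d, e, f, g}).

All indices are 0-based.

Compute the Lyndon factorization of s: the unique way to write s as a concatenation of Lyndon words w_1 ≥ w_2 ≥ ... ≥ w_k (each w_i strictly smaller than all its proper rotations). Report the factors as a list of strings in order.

["f", "dggef", "ddgg", "c", "a"]

emit factor 1: 'f' (i=0, period=1)
emit factor 2: 'dggef' (i=1, period=5)
emit factor 3: 'ddgg' (i=6, period=4)
emit factor 4: 'c' (i=10, period=1)
emit factor 5: 'a' (i=11, period=1)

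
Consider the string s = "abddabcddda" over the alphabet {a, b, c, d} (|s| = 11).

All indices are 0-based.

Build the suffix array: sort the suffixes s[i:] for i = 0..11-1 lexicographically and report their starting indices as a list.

rank | idx | suffix
   0 |  10 | a
   1 |   4 | abcddda
   2 |   0 | abddabcddda
   3 |   5 | bcddda
   4 |   1 | bddabcddda
   5 |   6 | cddda
   6 |   9 | da
   7 |   3 | dabcddda
   8 |   8 | dda
   9 |   2 | ddabcddda
  10 |   7 | ddda

[10, 4, 0, 5, 1, 6, 9, 3, 8, 2, 7]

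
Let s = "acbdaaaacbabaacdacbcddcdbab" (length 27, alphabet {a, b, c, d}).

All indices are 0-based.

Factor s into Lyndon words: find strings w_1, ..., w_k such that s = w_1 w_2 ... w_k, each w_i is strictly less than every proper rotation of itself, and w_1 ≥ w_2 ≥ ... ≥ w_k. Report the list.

["acbd", "aaaacbabaacdacbcddcdbab"]

emit factor 1: 'acbd' (i=0, period=4)
emit factor 2: 'aaaacbabaacdacbcddcdbab' (i=4, period=23)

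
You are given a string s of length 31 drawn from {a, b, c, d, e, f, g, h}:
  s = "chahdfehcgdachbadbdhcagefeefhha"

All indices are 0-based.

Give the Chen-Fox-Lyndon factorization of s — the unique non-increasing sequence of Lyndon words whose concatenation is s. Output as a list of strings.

emit factor 1: 'ch' (i=0, period=2)
emit factor 2: 'ahdfehcgd' (i=2, period=9)
emit factor 3: 'achbadbdhcagefeefhh' (i=11, period=19)
emit factor 4: 'a' (i=30, period=1)

["ch", "ahdfehcgd", "achbadbdhcagefeefhh", "a"]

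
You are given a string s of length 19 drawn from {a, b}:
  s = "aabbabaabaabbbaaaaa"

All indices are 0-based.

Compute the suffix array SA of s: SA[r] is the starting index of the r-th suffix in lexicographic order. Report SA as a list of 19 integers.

[18, 17, 16, 15, 14, 6, 0, 9, 4, 7, 1, 10, 13, 5, 8, 3, 12, 2, 11]

sorted suffixes:
  #0 SA[0]=18  'a'
  #1 SA[1]=17  'aa'
  #2 SA[2]=16  'aaa'
  #3 SA[3]=15  'aaaa'
  #4 SA[4]=14  'aaaaa'
  #5 SA[5]=6  'aabaabbbaaaaa'
  #6 SA[6]=0  'aabbabaabaabbbaaaaa'
  #7 SA[7]=9  'aabbbaaaaa'
  #8 SA[8]=4  'abaabaabbbaaaaa'
  #9 SA[9]=7  'abaabbbaaaaa'
  #10 SA[10]=1  'abbabaabaabbbaaaaa'
  #11 SA[11]=10  'abbbaaaaa'
  #12 SA[12]=13  'baaaaa'
  #13 SA[13]=5  'baabaabbbaaaaa'
  #14 SA[14]=8  'baabbbaaaaa'
  #15 SA[15]=3  'babaabaabbbaaaaa'
  #16 SA[16]=12  'bbaaaaa'
  #17 SA[17]=2  'bbabaabaabbbaaaaa'
  #18 SA[18]=11  'bbbaaaaa'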